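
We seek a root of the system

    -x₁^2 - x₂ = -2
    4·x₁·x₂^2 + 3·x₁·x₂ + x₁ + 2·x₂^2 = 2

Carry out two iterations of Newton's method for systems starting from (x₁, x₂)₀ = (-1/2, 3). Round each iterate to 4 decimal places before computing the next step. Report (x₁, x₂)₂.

At (-1/2, 3): F = (-1.2500, -7.0000).
Jacobian J = [[-2·x₁, -1], [4·x₂^2 + 3·x₂ + 1, 8·x₁·x₂ + 3·x₁ + 4·x₂]].
At the point, J = [[1.0000, -1.0000], [46.0000, -1.5000]] (det J = 44.5000).
Solving J·Δ = −F gives Δ = (0.1152, -1.1348).
Then the next iterate is (x₁, x₂)₁ = (-0.3848, 1.8652).
Round to (-0.3848, 1.8652) and repeat: F = (-0.013271, -2.934877), J = [[0.7696, -1.0000], [20.511484, 0.564568]].
Δ = (0.1405, 0.0948), so (x₁, x₂)₂ = (-0.2443, 1.9600).

(-0.2443, 1.9600)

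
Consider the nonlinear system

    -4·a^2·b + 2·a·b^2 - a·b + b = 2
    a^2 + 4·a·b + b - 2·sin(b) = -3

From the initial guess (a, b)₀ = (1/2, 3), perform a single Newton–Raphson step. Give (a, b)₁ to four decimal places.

At (1/2, 3): F = (5.5000, 11.967760).
Jacobian J = [[-8·a·b + 2·b^2 - b, -4·a^2 + 4·a·b - a + 1], [2·a + 4·b, 4·a - 2·cos(b) + 1]].
At the point, J = [[3.0000, 5.5000], [13.0000, 4.979985]] (det J = -56.560045).
Solving J·Δ = −F gives Δ = (-0.6795, -0.6294).
Then the next iterate is (a, b)₁ = (-0.1795, 2.3706).

(-0.1795, 2.3706)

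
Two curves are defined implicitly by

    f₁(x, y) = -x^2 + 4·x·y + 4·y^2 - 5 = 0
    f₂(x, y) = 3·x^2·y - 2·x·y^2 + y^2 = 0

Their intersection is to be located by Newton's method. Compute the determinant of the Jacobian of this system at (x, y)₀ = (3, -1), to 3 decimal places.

J = [[-2·x + 4·y, 4·x + 8·y], [6·x·y - 2·y^2, 3·x^2 - 4·x·y + 2·y]].
At the point, J = [[-10.000, 4.000], [-20.000, 37.000]].
det J = -290.000.

-290.000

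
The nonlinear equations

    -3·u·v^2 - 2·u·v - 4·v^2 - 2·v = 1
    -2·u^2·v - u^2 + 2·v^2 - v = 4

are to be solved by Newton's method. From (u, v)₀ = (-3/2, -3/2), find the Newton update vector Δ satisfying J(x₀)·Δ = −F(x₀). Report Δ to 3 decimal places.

(-0.475, 0.813)

At (-3/2, -3/2): F = (-1.375, 6.500).
Jacobian J = [[-3·v^2 - 2·v, -6·u·v - 2·u - 8·v - 2], [-4·u·v - 2·u, -2·u^2 + 4·v - 1]].
At the point, J = [[-3.750, -0.500], [-6.000, -11.500]] (det J = 40.125).
Solving J·Δ = −F gives Δ = (-0.475, 0.813).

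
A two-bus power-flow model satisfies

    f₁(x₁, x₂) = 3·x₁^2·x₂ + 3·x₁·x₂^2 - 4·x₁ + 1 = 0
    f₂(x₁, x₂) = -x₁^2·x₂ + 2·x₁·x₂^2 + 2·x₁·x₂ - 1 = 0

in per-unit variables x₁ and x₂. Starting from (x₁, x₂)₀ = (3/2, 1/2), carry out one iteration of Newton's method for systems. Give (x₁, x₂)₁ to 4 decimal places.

At (3/2, 1/2): F = (-0.5000, 0.1250).
Jacobian J = [[6·x₁·x₂ + 3·x₂^2 - 4, 3·x₁^2 + 6·x₁·x₂], [-2·x₁·x₂ + 2·x₂^2 + 2·x₂, -x₁^2 + 4·x₁·x₂ + 2·x₁]].
At the point, J = [[1.2500, 11.2500], [0.0000, 3.7500]] (det J = 4.6875).
Solving J·Δ = −F gives Δ = (0.7000, -0.0333).
Then the next iterate is (x₁, x₂)₁ = (2.2000, 0.4667).

(2.2000, 0.4667)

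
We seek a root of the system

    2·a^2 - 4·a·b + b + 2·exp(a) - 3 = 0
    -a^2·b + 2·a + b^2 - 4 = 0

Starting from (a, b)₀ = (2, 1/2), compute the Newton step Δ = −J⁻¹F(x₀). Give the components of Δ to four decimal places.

(-0.9799, -0.5833)

At (2, 1/2): F = (16.278112, -1.7500).
Jacobian J = [[4·a - 4·b + 2·exp(a), -4·a + 1], [-2·a·b + 2, -a^2 + 2·b]].
At the point, J = [[20.778112, -7.0000], [0.0000, -3.0000]] (det J = -62.334337).
Solving J·Δ = −F gives Δ = (-0.9799, -0.5833).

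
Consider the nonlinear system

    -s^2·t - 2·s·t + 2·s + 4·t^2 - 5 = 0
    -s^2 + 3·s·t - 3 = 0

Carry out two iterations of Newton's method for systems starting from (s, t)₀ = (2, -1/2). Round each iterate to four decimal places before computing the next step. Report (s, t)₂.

At (2, -1/2): F = (4.0000, -10.0000).
Jacobian J = [[-2·s·t - 2·t + 2, -s^2 - 2·s + 8·t], [-2·s + 3·t, 3·s]].
At the point, J = [[5.0000, -12.0000], [-5.5000, 6.0000]] (det J = -36.0000).
Solving J·Δ = −F gives Δ = (-2.6667, -0.7778).
Then the next iterate is (s, t)₁ = (-0.6667, -1.2778).
Round to (-0.6667, -1.2778) and repeat: F = (-0.938159, -0.888761), J = [[2.851781, -9.333489], [-2.5000, -2.0001]].
Δ = (-0.2211, -0.1681), so (s, t)₂ = (-0.8878, -1.4459).

(-0.8878, -1.4459)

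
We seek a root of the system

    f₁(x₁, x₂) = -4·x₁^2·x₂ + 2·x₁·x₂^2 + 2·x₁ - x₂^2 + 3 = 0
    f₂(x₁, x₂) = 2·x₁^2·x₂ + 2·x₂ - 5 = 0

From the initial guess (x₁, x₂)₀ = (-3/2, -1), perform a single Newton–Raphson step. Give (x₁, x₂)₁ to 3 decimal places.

(-1.043, 0.348)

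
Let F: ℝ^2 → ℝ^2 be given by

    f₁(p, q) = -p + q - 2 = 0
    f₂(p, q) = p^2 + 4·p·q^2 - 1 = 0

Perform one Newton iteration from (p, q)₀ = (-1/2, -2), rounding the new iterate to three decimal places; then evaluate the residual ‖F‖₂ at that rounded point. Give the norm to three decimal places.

At (-1/2, -2): F = (-3.500, -8.750).
Jacobian J = [[-1, 1], [2·p + 4·q^2, 8·p·q]].
At the point, J = [[-1.000, 1.000], [15.000, 8.000]] (det J = -23.000).
Solving J·Δ = −F gives Δ = (-0.837, 2.663).
Then the next iterate is (p, q)₁ = (-1.337, 0.663).
Re-evaluating at (-1.337, 0.663): F = (0.000, -1.56325), so ‖F‖₂ = 1.563.

1.563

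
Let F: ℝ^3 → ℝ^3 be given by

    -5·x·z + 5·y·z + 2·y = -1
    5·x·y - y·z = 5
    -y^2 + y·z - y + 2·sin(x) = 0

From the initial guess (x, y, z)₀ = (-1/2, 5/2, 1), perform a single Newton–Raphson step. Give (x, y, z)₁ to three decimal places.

(0.080, 1.007, 0.490)

At (-1/2, 5/2, 1): F = (21.000, -13.750, -7.20885).
Jacobian J = [[-5·z, 5·z + 2, -5·x + 5·y], [5·y, 5·x - z, -y], [2·cos(x), -2·y + z - 1, y]].
At the point, J = [[-5.000, 7.000, 15.000], [12.500, -3.500, -2.500], [1.75517, -5.000, 2.500]] (det J = -988.56922).
Solving J·Δ = −F gives Δ = (0.580, -1.493, -0.510).
Then the next iterate is (x, y, z)₁ = (0.080, 1.007, 0.490).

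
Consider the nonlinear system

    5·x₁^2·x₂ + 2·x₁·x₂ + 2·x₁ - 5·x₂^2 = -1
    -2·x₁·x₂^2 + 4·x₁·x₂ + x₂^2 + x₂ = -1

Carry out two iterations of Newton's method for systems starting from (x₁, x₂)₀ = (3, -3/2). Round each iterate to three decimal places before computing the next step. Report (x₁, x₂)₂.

At (3, -3/2): F = (-80.750, -29.750).
Jacobian J = [[10·x₁·x₂ + 2·x₂ + 2, 5·x₁^2 + 2·x₁ - 10·x₂], [-2·x₂^2 + 4·x₂, -4·x₁·x₂ + 4·x₁ + 2·x₂ + 1]].
At the point, J = [[-46.000, 66.000], [-10.500, 28.000]] (det J = -595.000).
Solving J·Δ = −F gives Δ = (-0.500, 0.875).
Then the next iterate is (x₁, x₂)₁ = (2.500, -0.625).
Round to (2.500, -0.625) and repeat: F = (-18.60938, -7.43750), J = [[-14.875, 42.500], [-3.28125, 16.000]].
Δ = (0.186, 0.503), so (x₁, x₂)₂ = (2.686, -0.122).

(2.686, -0.122)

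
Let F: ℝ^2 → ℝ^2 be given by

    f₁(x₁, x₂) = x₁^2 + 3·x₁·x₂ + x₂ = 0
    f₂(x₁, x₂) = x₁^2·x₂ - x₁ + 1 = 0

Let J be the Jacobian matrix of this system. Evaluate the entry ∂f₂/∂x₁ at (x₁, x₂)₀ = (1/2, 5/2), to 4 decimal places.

1.5000

∂f₂/∂x₁ = 2·x₁·x₂ - 1.
At (1/2, 5/2) this is 1.5000.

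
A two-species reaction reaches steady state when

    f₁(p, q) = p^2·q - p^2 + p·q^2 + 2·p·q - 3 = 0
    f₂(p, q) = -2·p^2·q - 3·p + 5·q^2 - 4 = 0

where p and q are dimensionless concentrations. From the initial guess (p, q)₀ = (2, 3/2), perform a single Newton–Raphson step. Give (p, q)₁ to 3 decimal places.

(1.168, 1.252)

At (2, 3/2): F = (9.500, -10.750).
Jacobian J = [[2·p·q - 2·p + q^2 + 2·q, p^2 + 2·p·q + 2·p], [-4·p·q - 3, -2·p^2 + 10·q]].
At the point, J = [[7.250, 14.000], [-15.000, 7.000]] (det J = 260.750).
Solving J·Δ = −F gives Δ = (-0.832, -0.248).
Then the next iterate is (p, q)₁ = (1.168, 1.252).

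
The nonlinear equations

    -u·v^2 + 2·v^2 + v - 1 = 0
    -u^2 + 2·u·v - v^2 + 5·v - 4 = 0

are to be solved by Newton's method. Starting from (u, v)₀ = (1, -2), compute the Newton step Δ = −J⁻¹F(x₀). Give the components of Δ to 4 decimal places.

At (1, -2): F = (1.0000, -23.0000).
Jacobian J = [[-v^2, -2·u·v + 4·v + 1], [-2·u + 2·v, 2·u - 2·v + 5]].
At the point, J = [[-4.0000, -3.0000], [-6.0000, 11.0000]] (det J = -62.0000).
Solving J·Δ = −F gives Δ = (-0.9355, 1.5806).

(-0.9355, 1.5806)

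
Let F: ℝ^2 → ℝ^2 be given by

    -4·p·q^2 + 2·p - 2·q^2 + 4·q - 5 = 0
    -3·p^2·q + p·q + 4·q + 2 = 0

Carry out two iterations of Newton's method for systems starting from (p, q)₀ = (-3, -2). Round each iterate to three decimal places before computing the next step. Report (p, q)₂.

(-0.825, -2.669)

At (-3, -2): F = (21.000, 54.000).
Jacobian J = [[-4·q^2 + 2, -8·p·q - 4·q + 4], [-6·p·q + q, -3·p^2 + p + 4]].
At the point, J = [[-14.000, -36.000], [-38.000, -26.000]] (det J = -1004.000).
Solving J·Δ = −F gives Δ = (1.392, 0.042).
Then the next iterate is (p, q)₁ = (-1.608, -1.958).
Round to (-1.608, -1.958) and repeat: F = (0.94324, 12.50465), J = [[-13.33506, -13.35571], [-20.84878, -5.36499]].
Δ = (0.783, -0.711), so (p, q)₂ = (-0.825, -2.669).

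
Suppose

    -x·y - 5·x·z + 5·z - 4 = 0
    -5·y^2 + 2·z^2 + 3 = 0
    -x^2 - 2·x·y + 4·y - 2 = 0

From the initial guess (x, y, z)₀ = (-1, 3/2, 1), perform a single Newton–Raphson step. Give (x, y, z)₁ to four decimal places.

(-185.5000, -30.2500, -116.5000)

At (-1, 3/2, 1): F = (7.5000, -6.2500, 6.0000).
Jacobian J = [[-y - 5·z, -x, -5·x + 5], [0, -10·y, 4·z], [-2·x - 2·y, -2·x + 4, 0]].
At the point, J = [[-6.5000, 1.0000, 10.0000], [0.0000, -15.0000, 4.0000], [-1.0000, 6.0000, 0.0000]] (det J = 2.0000).
Solving J·Δ = −F gives Δ = (-184.5000, -31.7500, -117.5000).
Then the next iterate is (x, y, z)₁ = (-185.5000, -30.2500, -116.5000).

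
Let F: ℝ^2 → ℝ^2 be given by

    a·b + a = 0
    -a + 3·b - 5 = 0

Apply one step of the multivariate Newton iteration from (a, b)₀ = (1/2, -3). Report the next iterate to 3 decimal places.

At (1/2, -3): F = (-1.000, -14.500).
Jacobian J = [[b + 1, a], [-1, 3]].
At the point, J = [[-2.000, 0.500], [-1.000, 3.000]] (det J = -5.500).
Solving J·Δ = −F gives Δ = (0.773, 5.091).
Then the next iterate is (a, b)₁ = (1.273, 2.091).

(1.273, 2.091)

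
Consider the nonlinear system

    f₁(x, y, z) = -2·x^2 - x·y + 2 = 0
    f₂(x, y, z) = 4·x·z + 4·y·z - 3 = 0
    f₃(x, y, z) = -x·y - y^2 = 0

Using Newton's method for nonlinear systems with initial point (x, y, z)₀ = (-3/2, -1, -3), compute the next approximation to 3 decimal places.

At (-3/2, -1, -3): F = (-4.000, 27.000, -2.500).
Jacobian J = [[-4·x - y, -x, 0], [4·z, 4·z, 4·x + 4·y], [-y, -x - 2·y, 0]].
At the point, J = [[7.000, 1.500, 0.000], [-12.000, -12.000, -10.000], [1.000, 3.500, 0.000]] (det J = 230.000).
Solving J·Δ = −F gives Δ = (0.446, 0.587, 1.461).
Then the next iterate is (x, y, z)₁ = (-1.054, -0.413, -1.539).

(-1.054, -0.413, -1.539)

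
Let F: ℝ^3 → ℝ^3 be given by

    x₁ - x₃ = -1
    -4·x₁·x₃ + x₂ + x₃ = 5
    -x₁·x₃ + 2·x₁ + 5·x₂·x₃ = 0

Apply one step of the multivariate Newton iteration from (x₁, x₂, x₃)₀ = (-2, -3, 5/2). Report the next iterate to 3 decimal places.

At (-2, -3, 5/2): F = (-3.500, 14.500, -36.500).
Jacobian J = [[1, 0, -1], [-4·x₃, 1, -4·x₁ + 1], [-x₃ + 2, 5·x₃, -x₁ + 5·x₂]].
At the point, J = [[1.000, 0.000, -1.000], [-10.000, 1.000, 9.000], [-0.500, 12.500, -13.000]] (det J = -1.000).
Solving J·Δ = −F gives Δ = (221.500, 238.500, 218.000).
Then the next iterate is (x₁, x₂, x₃)₁ = (219.500, 235.500, 220.500).

(219.500, 235.500, 220.500)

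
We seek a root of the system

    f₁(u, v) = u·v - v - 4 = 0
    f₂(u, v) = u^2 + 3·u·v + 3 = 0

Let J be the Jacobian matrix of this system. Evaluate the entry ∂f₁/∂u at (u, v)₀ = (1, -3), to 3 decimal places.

-3.000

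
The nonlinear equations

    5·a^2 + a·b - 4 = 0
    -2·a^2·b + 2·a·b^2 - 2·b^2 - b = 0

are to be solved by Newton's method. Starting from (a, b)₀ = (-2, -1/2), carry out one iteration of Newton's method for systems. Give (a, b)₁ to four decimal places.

At (-2, -1/2): F = (17.0000, 3.0000).
Jacobian J = [[10·a + b, a], [-4·a·b + 2·b^2, -2·a^2 + 4·a·b - 4·b - 1]].
At the point, J = [[-20.5000, -2.0000], [-3.5000, -3.0000]] (det J = 54.5000).
Solving J·Δ = −F gives Δ = (0.8257, 0.0367).
Then the next iterate is (a, b)₁ = (-1.1743, -0.4633).

(-1.1743, -0.4633)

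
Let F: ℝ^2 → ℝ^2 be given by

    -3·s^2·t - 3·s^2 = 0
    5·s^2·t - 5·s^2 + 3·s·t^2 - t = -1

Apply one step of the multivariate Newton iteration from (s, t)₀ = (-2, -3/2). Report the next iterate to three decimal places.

At (-2, -3/2): F = (6.000, -61.000).
Jacobian J = [[-6·s·t - 6·s, -3·s^2], [10·s·t - 10·s + 3·t^2, 5·s^2 + 6·s·t - 1]].
At the point, J = [[-6.000, -12.000], [56.750, 37.000]] (det J = 459.000).
Solving J·Δ = −F gives Δ = (1.111, -0.056).
Then the next iterate is (s, t)₁ = (-0.889, -1.556).

(-0.889, -1.556)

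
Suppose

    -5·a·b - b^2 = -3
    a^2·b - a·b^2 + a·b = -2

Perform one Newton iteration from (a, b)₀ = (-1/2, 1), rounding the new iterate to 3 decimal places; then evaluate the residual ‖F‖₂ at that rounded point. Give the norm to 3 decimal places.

3.256

At (-1/2, 1): F = (4.500, 2.250).
Jacobian J = [[-5·b, -5·a - 2·b], [2·a·b - b^2 + b, a^2 - 2·a·b + a]].
At the point, J = [[-5.000, 0.500], [-1.000, 0.750]] (det J = -3.250).
Solving J·Δ = −F gives Δ = (0.692, -2.077).
Then the next iterate is (a, b)₁ = (0.192, -1.077).
Re-evaluating at (0.192, -1.077): F = (2.87399, 1.53081), so ‖F‖₂ = 3.256.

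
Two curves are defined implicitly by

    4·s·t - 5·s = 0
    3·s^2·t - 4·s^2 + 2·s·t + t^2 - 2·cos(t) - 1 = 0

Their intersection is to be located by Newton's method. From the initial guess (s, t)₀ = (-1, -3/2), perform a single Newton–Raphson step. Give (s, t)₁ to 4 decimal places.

(-0.3846, -0.4425)

At (-1, -3/2): F = (11.0000, -4.391474).
Jacobian J = [[4·t - 5, 4·s], [6·s·t - 8·s + 2·t, 3·s^2 + 2·s + 2·t + 2·sin(t)]].
At the point, J = [[-11.0000, -4.0000], [14.0000, -3.994990]] (det J = 99.944890).
Solving J·Δ = −F gives Δ = (0.6154, 1.0575).
Then the next iterate is (s, t)₁ = (-0.3846, -0.4425).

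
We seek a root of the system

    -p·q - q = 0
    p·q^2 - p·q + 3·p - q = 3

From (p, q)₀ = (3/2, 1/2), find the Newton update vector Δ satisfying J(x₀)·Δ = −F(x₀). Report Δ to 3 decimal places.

At (3/2, 1/2): F = (-1.250, 0.625).
Jacobian J = [[-q, -p - 1], [q^2 - q + 3, 2·p·q - p - 1]].
At the point, J = [[-0.500, -2.500], [2.750, -1.000]] (det J = 7.375).
Solving J·Δ = −F gives Δ = (-0.381, -0.424).

(-0.381, -0.424)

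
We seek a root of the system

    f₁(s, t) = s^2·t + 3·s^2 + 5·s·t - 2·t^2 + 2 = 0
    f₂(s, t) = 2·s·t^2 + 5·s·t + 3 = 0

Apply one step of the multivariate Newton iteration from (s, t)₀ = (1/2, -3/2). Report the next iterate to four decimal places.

At (1/2, -3/2): F = (-5.8750, 1.5000).
Jacobian J = [[2·s·t + 6·s + 5·t, s^2 + 5·s - 4·t], [2·t^2 + 5·t, 4·s·t + 5·s]].
At the point, J = [[-6.0000, 8.7500], [-3.0000, -0.5000]] (det J = 29.2500).
Solving J·Δ = −F gives Δ = (0.3483, 0.9103).
Then the next iterate is (s, t)₁ = (0.8483, -0.5897).

(0.8483, -0.5897)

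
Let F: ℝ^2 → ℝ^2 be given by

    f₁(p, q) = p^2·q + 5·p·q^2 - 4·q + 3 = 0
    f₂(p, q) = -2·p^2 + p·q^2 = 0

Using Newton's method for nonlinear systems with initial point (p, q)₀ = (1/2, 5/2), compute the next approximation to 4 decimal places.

(0.4967, 1.4556)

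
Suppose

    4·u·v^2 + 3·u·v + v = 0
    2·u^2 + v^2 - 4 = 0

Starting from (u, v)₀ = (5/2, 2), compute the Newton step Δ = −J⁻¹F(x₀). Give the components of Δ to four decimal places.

(-0.9528, -0.7431)

At (5/2, 2): F = (57.0000, 12.5000).
Jacobian J = [[4·v^2 + 3·v, 8·u·v + 3·u + 1], [4·u, 2·v]].
At the point, J = [[22.0000, 48.5000], [10.0000, 4.0000]] (det J = -397.0000).
Solving J·Δ = −F gives Δ = (-0.9528, -0.7431).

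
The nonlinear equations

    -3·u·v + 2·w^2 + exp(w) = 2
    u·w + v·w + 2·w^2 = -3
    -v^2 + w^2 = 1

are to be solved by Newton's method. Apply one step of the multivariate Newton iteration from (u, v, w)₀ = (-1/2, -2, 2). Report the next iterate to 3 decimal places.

(-8.261, -4.328, 4.578)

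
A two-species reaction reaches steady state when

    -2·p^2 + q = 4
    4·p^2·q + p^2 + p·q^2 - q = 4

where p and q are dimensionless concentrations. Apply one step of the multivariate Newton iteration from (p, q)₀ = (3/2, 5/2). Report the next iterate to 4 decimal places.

At (3/2, 5/2): F = (-6.0000, 27.6250).
Jacobian J = [[-4·p, 1], [8·p·q + 2·p + q^2, 4·p^2 + 2·p·q - 1]].
At the point, J = [[-6.0000, 1.0000], [39.2500, 15.5000]] (det J = -132.2500).
Solving J·Δ = −F gives Δ = (-0.9121, 0.5274).
Then the next iterate is (p, q)₁ = (0.5879, 3.0274).

(0.5879, 3.0274)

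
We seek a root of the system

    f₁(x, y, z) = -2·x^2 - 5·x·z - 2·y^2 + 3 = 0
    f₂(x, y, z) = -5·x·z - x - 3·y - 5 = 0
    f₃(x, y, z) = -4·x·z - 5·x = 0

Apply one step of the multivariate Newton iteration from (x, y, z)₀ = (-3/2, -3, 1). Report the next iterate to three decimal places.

(-0.165, -1.956, 0.752)

At (-3/2, -3, 1): F = (-12.000, 13.000, 13.500).
Jacobian J = [[-4·x - 5·z, -4·y, -5·x], [-5·z - 1, -3, -5·x], [-4·z - 5, 0, -4·x]].
At the point, J = [[1.000, 12.000, 7.500], [-6.000, -3.000, 7.500], [-9.000, 0.000, 6.000]] (det J = -598.500).
Solving J·Δ = −F gives Δ = (1.335, 1.044, -0.248).
Then the next iterate is (x, y, z)₁ = (-0.165, -1.956, 0.752).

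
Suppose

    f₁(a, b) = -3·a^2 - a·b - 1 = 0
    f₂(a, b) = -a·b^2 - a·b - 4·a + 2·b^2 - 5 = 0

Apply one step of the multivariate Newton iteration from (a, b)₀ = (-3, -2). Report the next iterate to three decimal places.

At (-3, -2): F = (-34.000, 21.000).
Jacobian J = [[-6·a - b, -a], [-b^2 - b - 4, -2·a·b - a + 4·b]].
At the point, J = [[20.000, 3.000], [-6.000, -17.000]] (det J = -322.000).
Solving J·Δ = −F gives Δ = (1.599, 0.671).
Then the next iterate is (a, b)₁ = (-1.401, -1.329).

(-1.401, -1.329)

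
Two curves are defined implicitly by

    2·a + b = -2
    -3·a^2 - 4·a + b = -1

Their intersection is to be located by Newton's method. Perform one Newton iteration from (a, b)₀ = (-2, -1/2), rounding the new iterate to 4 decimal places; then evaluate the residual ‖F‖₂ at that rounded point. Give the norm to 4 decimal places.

0.0831

At (-2, -1/2): F = (-2.5000, -3.5000).
Jacobian J = [[2, 1], [-6·a - 4, 1]].
At the point, J = [[2.0000, 1.0000], [8.0000, 1.0000]] (det J = -6.0000).
Solving J·Δ = −F gives Δ = (0.1667, 2.1667).
Then the next iterate is (a, b)₁ = (-1.8333, 1.6667).
Re-evaluating at (-1.8333, 1.6667): F = (0.0001, -0.083067), so ‖F‖₂ = 0.0831.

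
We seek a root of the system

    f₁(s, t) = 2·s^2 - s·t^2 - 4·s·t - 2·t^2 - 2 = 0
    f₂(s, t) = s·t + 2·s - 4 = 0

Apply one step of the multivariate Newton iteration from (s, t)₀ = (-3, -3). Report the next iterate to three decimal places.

(-4.182, -2.939)

At (-3, -3): F = (-11.000, -1.000).
Jacobian J = [[4·s - t^2 - 4·t, -2·s·t - 4·s - 4·t], [t + 2, s]].
At the point, J = [[-9.000, 6.000], [-1.000, -3.000]] (det J = 33.000).
Solving J·Δ = −F gives Δ = (-1.182, 0.061).
Then the next iterate is (s, t)₁ = (-4.182, -2.939).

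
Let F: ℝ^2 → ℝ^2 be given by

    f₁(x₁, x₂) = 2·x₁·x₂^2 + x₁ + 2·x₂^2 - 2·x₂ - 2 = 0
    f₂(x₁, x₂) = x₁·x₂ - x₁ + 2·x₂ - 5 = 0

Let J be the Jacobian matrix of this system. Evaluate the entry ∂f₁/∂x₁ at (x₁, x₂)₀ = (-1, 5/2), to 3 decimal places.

13.500

∂f₁/∂x₁ = 2·x₂^2 + 1.
At (-1, 5/2) this is 13.500.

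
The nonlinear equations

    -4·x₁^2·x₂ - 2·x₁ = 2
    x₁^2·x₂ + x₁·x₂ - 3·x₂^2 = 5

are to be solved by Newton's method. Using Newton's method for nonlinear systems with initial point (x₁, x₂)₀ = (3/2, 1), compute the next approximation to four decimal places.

At (3/2, 1): F = (-14.0000, -4.2500).
Jacobian J = [[-8·x₁·x₂ - 2, -4·x₁^2], [2·x₁·x₂ + x₂, x₁^2 + x₁ - 6·x₂]].
At the point, J = [[-14.0000, -9.0000], [4.0000, -2.2500]] (det J = 67.5000).
Solving J·Δ = −F gives Δ = (0.1000, -1.7111).
Then the next iterate is (x₁, x₂)₁ = (1.6000, -0.7111).

(1.6000, -0.7111)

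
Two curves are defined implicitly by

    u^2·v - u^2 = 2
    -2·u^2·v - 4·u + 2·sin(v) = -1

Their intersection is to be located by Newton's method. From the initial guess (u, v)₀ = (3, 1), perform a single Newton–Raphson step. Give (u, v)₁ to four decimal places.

(1.0577, 1.2222)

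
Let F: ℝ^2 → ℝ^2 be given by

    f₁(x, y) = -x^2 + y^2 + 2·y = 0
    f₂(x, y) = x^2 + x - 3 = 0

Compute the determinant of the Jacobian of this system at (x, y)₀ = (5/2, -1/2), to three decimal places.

J = [[-2·x, 2·y + 2], [2·x + 1, 0]].
At the point, J = [[-5.000, 1.000], [6.000, 0.000]].
det J = -6.000.

-6.000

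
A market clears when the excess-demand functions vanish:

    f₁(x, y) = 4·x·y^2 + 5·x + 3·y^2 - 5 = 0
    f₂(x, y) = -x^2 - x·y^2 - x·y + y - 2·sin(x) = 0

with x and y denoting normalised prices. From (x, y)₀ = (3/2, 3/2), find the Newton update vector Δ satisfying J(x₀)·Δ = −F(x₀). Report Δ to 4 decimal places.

(-0.9670, -0.3412)

At (3/2, 3/2): F = (22.7500, -8.369990).
Jacobian J = [[4·y^2 + 5, 8·x·y + 6·y], [-2·x - y^2 - y - 2·cos(x), -2·x·y - x + 1]].
At the point, J = [[14.0000, 27.0000], [-6.891474, -5.0000]] (det J = 116.069809).
Solving J·Δ = −F gives Δ = (-0.9670, -0.3412).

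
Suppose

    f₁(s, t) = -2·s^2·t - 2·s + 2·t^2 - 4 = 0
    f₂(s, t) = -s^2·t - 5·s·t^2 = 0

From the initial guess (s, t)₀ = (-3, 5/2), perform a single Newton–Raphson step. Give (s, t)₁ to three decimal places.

(-2.160, 1.627)

At (-3, 5/2): F = (-30.500, 71.250).
Jacobian J = [[-4·s·t - 2, -2·s^2 + 4·t], [-2·s·t - 5·t^2, -s^2 - 10·s·t]].
At the point, J = [[28.000, -8.000], [-16.250, 66.000]] (det J = 1718.000).
Solving J·Δ = −F gives Δ = (0.840, -0.873).
Then the next iterate is (s, t)₁ = (-2.160, 1.627).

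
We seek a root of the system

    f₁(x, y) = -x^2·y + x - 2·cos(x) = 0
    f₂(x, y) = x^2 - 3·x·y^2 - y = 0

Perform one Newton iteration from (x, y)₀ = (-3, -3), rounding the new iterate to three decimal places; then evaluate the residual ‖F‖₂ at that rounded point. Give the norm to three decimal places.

At (-3, -3): F = (25.97998, 93.000).
Jacobian J = [[-2·x·y + 2·sin(x) + 1, -x^2], [2·x - 3·y^2, -6·x·y - 1]].
At the point, J = [[-17.28224, -9.000], [-33.000, -55.000]] (det J = 653.52320).
Solving J·Δ = −F gives Δ = (0.906, 1.147).
Then the next iterate is (x, y)₁ = (-2.094, -1.853).
Re-evaluating at (-2.094, -1.853): F = (7.03042, 27.80777), so ‖F‖₂ = 28.683.

28.683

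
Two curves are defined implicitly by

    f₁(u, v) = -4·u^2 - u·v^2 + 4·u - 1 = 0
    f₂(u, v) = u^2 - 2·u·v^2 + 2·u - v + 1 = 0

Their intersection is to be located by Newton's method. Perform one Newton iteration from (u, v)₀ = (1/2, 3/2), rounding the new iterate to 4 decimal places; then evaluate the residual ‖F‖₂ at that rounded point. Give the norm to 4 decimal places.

0.8153

At (1/2, 3/2): F = (-1.1250, -1.5000).
Jacobian J = [[-8·u - v^2 + 4, -2·u·v], [2·u - 2·v^2 + 2, -4·u·v - 1]].
At the point, J = [[-2.2500, -1.5000], [-1.5000, -4.0000]] (det J = 6.7500).
Solving J·Δ = −F gives Δ = (-0.3333, -0.2500).
Then the next iterate is (u, v)₁ = (0.1667, 1.2500).
Re-evaluating at (0.1667, 1.2500): F = (-0.704824, -0.409749), so ‖F‖₂ = 0.8153.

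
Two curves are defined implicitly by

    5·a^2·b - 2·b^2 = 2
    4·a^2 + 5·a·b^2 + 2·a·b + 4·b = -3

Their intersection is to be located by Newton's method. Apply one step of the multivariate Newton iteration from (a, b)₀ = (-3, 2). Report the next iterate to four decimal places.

(-1.9153, 1.5968)

At (-3, 2): F = (80.0000, -25.0000).
Jacobian J = [[10·a·b, 5·a^2 - 4·b], [8·a + 5·b^2 + 2·b, 10·a·b + 2·a + 4]].
At the point, J = [[-60.0000, 37.0000], [0.0000, -62.0000]] (det J = 3720.0000).
Solving J·Δ = −F gives Δ = (1.0847, -0.4032).
Then the next iterate is (a, b)₁ = (-1.9153, 1.5968).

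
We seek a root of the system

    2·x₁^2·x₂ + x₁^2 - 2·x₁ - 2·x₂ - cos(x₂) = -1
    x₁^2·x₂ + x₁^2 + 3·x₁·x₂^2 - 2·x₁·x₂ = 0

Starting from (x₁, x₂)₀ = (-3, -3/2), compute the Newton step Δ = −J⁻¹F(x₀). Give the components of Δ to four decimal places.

(-0.7317, 1.0257)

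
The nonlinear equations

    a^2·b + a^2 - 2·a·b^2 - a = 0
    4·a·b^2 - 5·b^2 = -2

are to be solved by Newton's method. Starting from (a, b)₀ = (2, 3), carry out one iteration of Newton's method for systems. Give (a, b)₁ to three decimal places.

At (2, 3): F = (-22.000, 29.000).
Jacobian J = [[2·a·b + 2·a - 2·b^2 - 1, a^2 - 4·a·b], [4·b^2, 8·a·b - 10·b]].
At the point, J = [[-3.000, -20.000], [36.000, 18.000]] (det J = 666.000).
Solving J·Δ = −F gives Δ = (-0.276, -1.059).
Then the next iterate is (a, b)₁ = (1.724, 1.941).

(1.724, 1.941)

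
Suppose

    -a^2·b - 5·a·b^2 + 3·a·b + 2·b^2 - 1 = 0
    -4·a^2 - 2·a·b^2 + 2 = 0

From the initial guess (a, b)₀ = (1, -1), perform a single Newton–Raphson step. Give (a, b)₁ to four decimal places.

(0.8571, -0.3571)

At (1, -1): F = (-6.0000, -4.0000).
Jacobian J = [[-2·a·b - 5·b^2 + 3·b, -a^2 - 10·a·b + 3·a + 4·b], [-8·a - 2·b^2, -4·a·b]].
At the point, J = [[-6.0000, 8.0000], [-10.0000, 4.0000]] (det J = 56.0000).
Solving J·Δ = −F gives Δ = (-0.1429, 0.6429).
Then the next iterate is (a, b)₁ = (0.8571, -0.3571).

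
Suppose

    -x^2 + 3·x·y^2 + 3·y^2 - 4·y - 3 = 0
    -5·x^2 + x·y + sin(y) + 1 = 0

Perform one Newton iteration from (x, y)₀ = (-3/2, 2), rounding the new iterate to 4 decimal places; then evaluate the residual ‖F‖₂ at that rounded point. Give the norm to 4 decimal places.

8.0057

At (-3/2, 2): F = (-19.2500, -12.340703).
Jacobian J = [[-2·x + 3·y^2, 6·x·y + 6·y - 4], [-10·x + y, x + cos(y)]].
At the point, J = [[15.0000, -10.0000], [17.0000, -1.916147]] (det J = 141.257797).
Solving J·Δ = −F gives Δ = (0.6125, -1.0062).
Then the next iterate is (x, y)₁ = (-0.8875, 0.9938).
Re-evaluating at (-0.8875, 0.9938): F = (-7.429528, -2.982174), so ‖F‖₂ = 8.0057.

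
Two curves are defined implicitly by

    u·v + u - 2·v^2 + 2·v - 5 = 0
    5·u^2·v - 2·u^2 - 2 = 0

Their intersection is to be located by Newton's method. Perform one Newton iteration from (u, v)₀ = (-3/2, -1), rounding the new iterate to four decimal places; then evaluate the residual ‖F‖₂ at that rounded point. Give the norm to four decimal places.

10.9360

At (-3/2, -1): F = (-9.0000, -17.7500).
Jacobian J = [[v + 1, u - 4·v + 2], [10·u·v - 4·u, 5·u^2]].
At the point, J = [[0.0000, 4.5000], [21.0000, 11.2500]] (det J = -94.5000).
Solving J·Δ = −F gives Δ = (-0.2262, 2.0000).
Then the next iterate is (u, v)₁ = (-1.7262, 1.0000).
Re-evaluating at (-1.7262, 1.0000): F = (-8.4524, 6.939299), so ‖F‖₂ = 10.9360.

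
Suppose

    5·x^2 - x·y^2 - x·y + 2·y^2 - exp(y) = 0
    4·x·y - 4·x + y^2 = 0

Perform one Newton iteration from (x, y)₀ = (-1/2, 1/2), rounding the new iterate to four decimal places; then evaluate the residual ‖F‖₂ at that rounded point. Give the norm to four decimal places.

At (-1/2, 1/2): F = (0.476279, 1.2500).
Jacobian J = [[10·x - y^2 - y, -2·x·y - x + 4·y - exp(y)], [4·y - 4, 4·x + 2·y]].
At the point, J = [[-5.7500, 1.351279], [-2.0000, -1.0000]] (det J = 8.452557).
Solving J·Δ = −F gives Δ = (0.2562, 0.7376).
Then the next iterate is (x, y)₁ = (-0.2438, 1.2376).
Re-evaluating at (-0.2438, 1.2376): F = (0.588314, 1.299946), so ‖F‖₂ = 1.4269.

1.4269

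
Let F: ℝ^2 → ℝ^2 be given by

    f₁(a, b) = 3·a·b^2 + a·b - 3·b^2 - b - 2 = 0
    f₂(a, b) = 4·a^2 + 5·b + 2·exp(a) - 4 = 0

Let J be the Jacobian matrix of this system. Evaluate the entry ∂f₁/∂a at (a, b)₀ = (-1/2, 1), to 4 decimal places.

∂f₁/∂a = 3·b^2 + b.
At (-1/2, 1) this is 4.0000.

4.0000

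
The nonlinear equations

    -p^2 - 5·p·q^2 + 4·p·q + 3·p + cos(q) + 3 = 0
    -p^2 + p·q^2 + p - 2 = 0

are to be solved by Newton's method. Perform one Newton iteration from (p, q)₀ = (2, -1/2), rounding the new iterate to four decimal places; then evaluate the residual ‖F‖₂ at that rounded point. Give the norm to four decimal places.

1.6195

At (2, -1/2): F = (-0.622417, -3.5000).
Jacobian J = [[-2·p - 5·q^2 + 4·q + 3, -10·p·q + 4·p - sin(q)], [-2·p + q^2 + 1, 2·p·q]].
At the point, J = [[-4.2500, 18.479426], [-2.7500, -2.0000]] (det J = 59.318420).
Solving J·Δ = −F gives Δ = (-1.1113, -0.2219).
Then the next iterate is (p, q)₁ = (0.8887, -0.7219).
Re-evaluating at (0.8887, -0.7219): F = (0.744970, -1.437951), so ‖F‖₂ = 1.6195.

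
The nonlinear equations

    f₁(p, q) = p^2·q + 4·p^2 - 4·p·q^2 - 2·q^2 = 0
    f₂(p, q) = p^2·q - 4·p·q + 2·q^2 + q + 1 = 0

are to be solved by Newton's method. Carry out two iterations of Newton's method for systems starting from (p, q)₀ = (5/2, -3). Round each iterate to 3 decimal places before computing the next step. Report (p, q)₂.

(5.950, -1.916)

At (5/2, -3): F = (-101.750, 27.250).
Jacobian J = [[2·p·q + 8·p - 4·q^2, p^2 - 8·p·q - 4·q], [2·p·q - 4·q, p^2 - 4·p + 4·q + 1]].
At the point, J = [[-31.000, 78.250], [-3.000, -14.750]] (det J = 692.000).
Solving J·Δ = −F gives Δ = (0.913, 1.662).
Then the next iterate is (p, q)₁ = (3.413, -1.338).
Round to (3.413, -1.338) and repeat: F = (2.98759, 5.92308), J = [[11.00984, 53.53332], [-3.78119, -6.35543]].
Δ = (2.537, -0.578), so (p, q)₂ = (5.950, -1.916).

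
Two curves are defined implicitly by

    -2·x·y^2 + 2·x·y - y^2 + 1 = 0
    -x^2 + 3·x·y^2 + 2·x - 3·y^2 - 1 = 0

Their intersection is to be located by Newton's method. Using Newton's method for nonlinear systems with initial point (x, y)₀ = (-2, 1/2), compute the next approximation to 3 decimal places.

(2.000, 2.250)

At (-2, 1/2): F = (-0.250, -11.250).
Jacobian J = [[-2·y^2 + 2·y, -4·x·y + 2·x - 2·y], [-2·x + 3·y^2 + 2, 6·x·y - 6·y]].
At the point, J = [[0.500, -1.000], [6.750, -9.000]] (det J = 2.250).
Solving J·Δ = −F gives Δ = (4.000, 1.750).
Then the next iterate is (x, y)₁ = (2.000, 2.250).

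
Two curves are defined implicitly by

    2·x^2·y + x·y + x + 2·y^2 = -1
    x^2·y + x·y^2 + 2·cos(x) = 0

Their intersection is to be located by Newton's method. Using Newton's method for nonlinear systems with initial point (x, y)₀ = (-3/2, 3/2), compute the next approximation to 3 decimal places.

At (-3/2, 3/2): F = (8.500, 0.14147).
Jacobian J = [[4·x·y + y + 1, 2·x^2 + x + 4·y], [2·x·y + y^2 - 2·sin(x), x^2 + 2·x·y]].
At the point, J = [[-6.500, 9.000], [-0.25501, -2.250]] (det J = 16.92009).
Solving J·Δ = −F gives Δ = (1.206, -0.074).
Then the next iterate is (x, y)₁ = (-0.294, 1.426).

(-0.294, 1.426)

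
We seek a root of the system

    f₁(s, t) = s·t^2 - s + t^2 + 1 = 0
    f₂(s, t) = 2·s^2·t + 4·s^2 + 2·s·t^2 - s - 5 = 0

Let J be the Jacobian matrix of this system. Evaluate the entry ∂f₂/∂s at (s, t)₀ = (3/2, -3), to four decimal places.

11.0000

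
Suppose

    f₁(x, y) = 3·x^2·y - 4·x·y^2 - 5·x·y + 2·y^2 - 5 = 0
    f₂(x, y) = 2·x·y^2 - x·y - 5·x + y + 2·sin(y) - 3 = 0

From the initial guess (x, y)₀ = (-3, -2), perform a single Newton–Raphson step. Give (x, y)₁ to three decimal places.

(-1.642, -1.447)

At (-3, -2): F = (-33.000, -21.81859).
Jacobian J = [[6·x·y - 4·y^2 - 5·y, 3·x^2 - 8·x·y - 5·x + 4·y], [2·y^2 - y - 5, 4·x·y - x + 2·cos(y) + 1]].
At the point, J = [[30.000, -14.000], [5.000, 27.16771]] (det J = 885.03119).
Solving J·Δ = −F gives Δ = (1.358, 0.553).
Then the next iterate is (x, y)₁ = (-1.642, -1.447).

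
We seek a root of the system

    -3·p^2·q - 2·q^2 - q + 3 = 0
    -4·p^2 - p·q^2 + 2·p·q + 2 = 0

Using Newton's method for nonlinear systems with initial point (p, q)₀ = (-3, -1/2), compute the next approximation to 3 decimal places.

At (-3, -1/2): F = (16.500, -30.250).
Jacobian J = [[-6·p·q, -3·p^2 - 4·q - 1], [-8·p - q^2 + 2·q, -2·p·q + 2·p]].
At the point, J = [[-9.000, -26.000], [22.750, -9.000]] (det J = 672.500).
Solving J·Δ = −F gives Δ = (1.390, 0.153).
Then the next iterate is (p, q)₁ = (-1.610, -0.347).

(-1.610, -0.347)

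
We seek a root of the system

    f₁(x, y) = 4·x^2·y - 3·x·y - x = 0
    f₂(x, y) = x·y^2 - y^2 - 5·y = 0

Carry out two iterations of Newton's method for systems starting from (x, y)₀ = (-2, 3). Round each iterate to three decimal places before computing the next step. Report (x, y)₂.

(-1.098, 0.457)

At (-2, 3): F = (68.000, -42.000).
Jacobian J = [[8·x·y - 3·y - 1, 4·x^2 - 3·x], [y^2, 2·x·y - 2·y - 5]].
At the point, J = [[-58.000, 22.000], [9.000, -23.000]] (det J = 1136.000).
Solving J·Δ = −F gives Δ = (0.563, -1.606).
Then the next iterate is (x, y)₁ = (-1.437, 1.394).
Round to (-1.437, 1.394) and repeat: F = (18.96080, -11.70567), J = [[-21.20742, 12.57088], [1.94324, -11.79436]].
Δ = (0.339, -0.937), so (x, y)₂ = (-1.098, 0.457).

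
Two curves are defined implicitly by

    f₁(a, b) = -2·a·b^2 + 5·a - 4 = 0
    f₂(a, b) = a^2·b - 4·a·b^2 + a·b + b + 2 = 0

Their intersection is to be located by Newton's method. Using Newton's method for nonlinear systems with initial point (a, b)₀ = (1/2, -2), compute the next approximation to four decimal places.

At (1/2, -2): F = (-5.5000, -9.5000).
Jacobian J = [[-2·b^2 + 5, -4·a·b], [2·a·b - 4·b^2 + b, a^2 - 8·a·b + a + 1]].
At the point, J = [[-3.0000, 4.0000], [-20.0000, 9.7500]] (det J = 50.7500).
Solving J·Δ = −F gives Δ = (0.3079, 1.6059).
Then the next iterate is (a, b)₁ = (0.8079, -0.3941).

(0.8079, -0.3941)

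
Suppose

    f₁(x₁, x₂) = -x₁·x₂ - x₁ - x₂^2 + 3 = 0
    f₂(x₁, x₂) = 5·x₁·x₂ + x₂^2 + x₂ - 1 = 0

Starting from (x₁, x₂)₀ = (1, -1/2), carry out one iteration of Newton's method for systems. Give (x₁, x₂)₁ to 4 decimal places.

(5.5000, 2.5000)

At (1, -1/2): F = (2.2500, -3.7500).
Jacobian J = [[-x₂ - 1, -x₁ - 2·x₂], [5·x₂, 5·x₁ + 2·x₂ + 1]].
At the point, J = [[-0.5000, 0.0000], [-2.5000, 5.0000]] (det J = -2.5000).
Solving J·Δ = −F gives Δ = (4.5000, 3.0000).
Then the next iterate is (x₁, x₂)₁ = (5.5000, 2.5000).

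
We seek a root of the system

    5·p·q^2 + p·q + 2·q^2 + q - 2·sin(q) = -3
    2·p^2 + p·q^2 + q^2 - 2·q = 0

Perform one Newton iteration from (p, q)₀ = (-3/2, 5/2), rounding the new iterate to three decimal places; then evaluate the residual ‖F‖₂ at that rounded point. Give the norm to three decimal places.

9.724

At (-3/2, 5/2): F = (-33.82194, -3.625).
Jacobian J = [[5·q^2 + q, 10·p·q + p + 4·q - 2·cos(q) + 1], [4·p + q^2, 2·p·q + 2·q - 2]].
At the point, J = [[33.750, -26.39771], [0.250, -4.500]] (det J = -145.27557).
Solving J·Δ = −F gives Δ = (0.389, -0.784).
Then the next iterate is (p, q)₁ = (-1.111, 1.716).
Re-evaluating at (-1.111, 1.716): F = (-9.63768, -1.29021), so ‖F‖₂ = 9.724.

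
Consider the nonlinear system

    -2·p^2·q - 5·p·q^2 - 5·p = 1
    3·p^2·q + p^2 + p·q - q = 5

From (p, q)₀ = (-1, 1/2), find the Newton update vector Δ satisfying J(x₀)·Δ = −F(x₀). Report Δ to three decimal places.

(-1.595, -3.676)

At (-1, 1/2): F = (4.250, -3.500).
Jacobian J = [[-4·p·q - 5·q^2 - 5, -2·p^2 - 10·p·q], [6·p·q + 2·p + q, 3·p^2 + p - 1]].
At the point, J = [[-4.250, 3.000], [-4.500, 1.000]] (det J = 9.250).
Solving J·Δ = −F gives Δ = (-1.595, -3.676).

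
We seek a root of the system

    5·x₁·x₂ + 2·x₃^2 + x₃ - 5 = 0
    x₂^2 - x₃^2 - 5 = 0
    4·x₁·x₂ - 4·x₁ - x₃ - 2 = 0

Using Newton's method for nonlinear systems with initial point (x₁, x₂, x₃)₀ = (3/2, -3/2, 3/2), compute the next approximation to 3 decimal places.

(-1.553, -3.456, 1.789)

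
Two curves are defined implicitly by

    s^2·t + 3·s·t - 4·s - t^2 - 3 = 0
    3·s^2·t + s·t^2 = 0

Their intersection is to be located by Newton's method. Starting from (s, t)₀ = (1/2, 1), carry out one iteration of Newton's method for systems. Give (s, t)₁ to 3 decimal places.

At (1/2, 1): F = (-4.250, 1.250).
Jacobian J = [[2·s·t + 3·t - 4, s^2 + 3·s - 2·t], [6·s·t + t^2, 3·s^2 + 2·s·t]].
At the point, J = [[0.000, -0.250], [4.000, 1.750]] (det J = 1.000).
Solving J·Δ = −F gives Δ = (7.125, -17.000).
Then the next iterate is (s, t)₁ = (7.625, -16.000).

(7.625, -16.000)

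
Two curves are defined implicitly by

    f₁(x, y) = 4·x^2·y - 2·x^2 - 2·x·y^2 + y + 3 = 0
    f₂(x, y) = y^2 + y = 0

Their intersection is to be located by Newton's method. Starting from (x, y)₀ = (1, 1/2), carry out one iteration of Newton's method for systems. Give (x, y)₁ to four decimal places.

(4.7500, 0.1250)

At (1, 1/2): F = (3.0000, 0.7500).
Jacobian J = [[8·x·y - 4·x - 2·y^2, 4·x^2 - 4·x·y + 1], [0, 2·y + 1]].
At the point, J = [[-0.5000, 3.0000], [0.0000, 2.0000]] (det J = -1.0000).
Solving J·Δ = −F gives Δ = (3.7500, -0.3750).
Then the next iterate is (x, y)₁ = (4.7500, 0.1250).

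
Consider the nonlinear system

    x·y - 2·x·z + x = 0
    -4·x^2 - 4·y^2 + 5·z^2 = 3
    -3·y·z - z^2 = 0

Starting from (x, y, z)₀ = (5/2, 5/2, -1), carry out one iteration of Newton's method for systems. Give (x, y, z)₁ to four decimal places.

(1.0252, 1.3088, -0.4679)

At (5/2, 5/2, -1): F = (13.7500, -48.0000, 6.5000).
Jacobian J = [[y - 2·z + 1, x, -2·x], [-8·x, -8·y, 10·z], [0, -3·z, -3·y - 2·z]].
At the point, J = [[5.5000, 2.5000, -5.0000], [-20.0000, -20.0000, -10.0000], [0.0000, 3.0000, -5.5000]] (det J = 795.0000).
Solving J·Δ = −F gives Δ = (-1.4748, -1.1912, 0.5321).
Then the next iterate is (x, y, z)₁ = (1.0252, 1.3088, -0.4679).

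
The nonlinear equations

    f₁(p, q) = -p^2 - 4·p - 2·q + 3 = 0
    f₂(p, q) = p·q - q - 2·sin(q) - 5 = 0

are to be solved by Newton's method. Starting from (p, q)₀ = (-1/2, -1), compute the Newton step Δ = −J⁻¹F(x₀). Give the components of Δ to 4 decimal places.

(3.6666, -2.1250)

At (-1/2, -1): F = (6.7500, -1.817058).
Jacobian J = [[-2·p - 4, -2], [q, p - 2·cos(q) - 1]].
At the point, J = [[-3.0000, -2.0000], [-1.0000, -2.580605]] (det J = 5.741814).
Solving J·Δ = −F gives Δ = (3.6666, -2.1250).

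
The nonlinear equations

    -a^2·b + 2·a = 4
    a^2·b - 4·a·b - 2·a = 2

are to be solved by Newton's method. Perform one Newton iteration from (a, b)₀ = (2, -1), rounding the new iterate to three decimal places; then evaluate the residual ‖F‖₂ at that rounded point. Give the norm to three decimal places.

0.683

At (2, -1): F = (4.000, -2.000).
Jacobian J = [[-2·a·b + 2, -a^2], [2·a·b - 4·b - 2, a^2 - 4·a]].
At the point, J = [[6.000, -4.000], [-2.000, -4.000]] (det J = -32.000).
Solving J·Δ = −F gives Δ = (-0.750, -0.125).
Then the next iterate is (a, b)₁ = (1.250, -1.125).
Re-evaluating at (1.250, -1.125): F = (0.25781, -0.63281), so ‖F‖₂ = 0.683.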